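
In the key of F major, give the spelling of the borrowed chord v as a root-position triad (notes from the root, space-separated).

C Eb G

The root, C, is scale degree 5 — the same note in F major and F minor; only the chord quality changes. Stacking thirds in F minor on C gives C–Eb–G.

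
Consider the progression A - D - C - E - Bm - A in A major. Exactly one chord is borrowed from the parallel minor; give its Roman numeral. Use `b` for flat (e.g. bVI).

bIII

The diatonic triads in A major are A, Bm, C#m, D, E, F#m, G#dim. Of the given chords, A, D, E and Bm are diatonic. But C (C–E–G) is foreign: the diatonic iii on degree 3 is C#m, whereas C comes from A minor. It is labeled bIII.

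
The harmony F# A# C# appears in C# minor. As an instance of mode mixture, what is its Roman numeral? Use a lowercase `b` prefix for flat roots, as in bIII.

The root F# is the diatonic 4th degree of C# minor; the borrowing shows in the chord quality. Diatonically C# minor has F#m (iv) on that degree; F#–A#–C# is instead the major chord native to C# major, so it takes the label IV.

IV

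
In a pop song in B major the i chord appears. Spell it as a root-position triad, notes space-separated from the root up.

B D F#

The root, B, is scale degree 1 — the same note in B major and B minor; only the chord quality changes. In B minor the chord on B is B–D–F#.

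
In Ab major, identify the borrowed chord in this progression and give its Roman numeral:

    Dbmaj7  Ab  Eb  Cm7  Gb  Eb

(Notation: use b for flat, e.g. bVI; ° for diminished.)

bVII

In Ab major the diatonic chords are Ab, Bbm, Cm, Db, Eb, Fm, Gdim. Of the given chords, Dbmaj7, Ab, Eb and Cm7 are diatonic. Gb (Gb–Bb–Db) is not: scale degree 7 in Ab major carries Gdim (vii°). In Ab minor the chord on that degree is Gb, so here it functions as bVII, borrowed from the parallel minor.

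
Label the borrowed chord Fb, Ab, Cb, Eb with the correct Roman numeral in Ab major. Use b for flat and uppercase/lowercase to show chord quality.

bVImaj7

Fb is the lowered form of scale degree 6 in Ab major (the diatonic degree 6 is F). Fb–Ab–Cb–Eb is a major-seventh chord — the form found in Ab minor, not the diatonic vi (Fm). Borrowed into Ab major it is written bVImaj7.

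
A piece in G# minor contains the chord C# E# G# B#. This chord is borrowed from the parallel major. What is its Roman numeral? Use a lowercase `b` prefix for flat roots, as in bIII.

IVmaj7

C# is scale degree 4 in G# minor. C#–E#–G#–B# is a major-seventh chord — the form found in G# major, not the diatonic iv (C#m). Borrowed into G# minor it is written IVmaj7.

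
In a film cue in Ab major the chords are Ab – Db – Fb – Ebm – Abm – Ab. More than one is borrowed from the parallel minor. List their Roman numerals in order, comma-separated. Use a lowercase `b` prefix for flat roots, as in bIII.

bVI, v, i

The diatonic triads in Ab major are Ab, Bbm, Cm, Db, Eb, Fm, Gdim. Ab and Db are both diatonic. Fb (Fb–Ab–Cb) is not: scale degree 6 in Ab major carries Fm (vi). In Ab minor the chord on that degree is Fb, so here it functions as bVI, borrowed from the parallel minor. Ebm (Eb–Gb–Bb) doesn't fit — on degree 5 Ab major would have Eb (V). Ebm is the degree-5 chord of Ab minor, so it is the borrowed v. But Abm (Ab–Cb–Eb) is foreign: the diatonic I on degree 1 is Ab, whereas Abm comes from Ab minor. It is labeled i.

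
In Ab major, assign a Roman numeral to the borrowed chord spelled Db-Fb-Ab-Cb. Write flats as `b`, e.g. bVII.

Db is scale degree 4 in Ab major. The diatonic chord on degree 4 would be Db (IV), but Db–Fb–Ab–Cb is the minor-seventh chord from Ab minor. As a borrowed chord it is labeled iv7.

iv7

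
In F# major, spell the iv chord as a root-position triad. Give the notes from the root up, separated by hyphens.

iv is built on scale degree 4, which is B in both F# major and its parallel. Stacking thirds in F# minor on B gives B–D–F#.

B-D-F#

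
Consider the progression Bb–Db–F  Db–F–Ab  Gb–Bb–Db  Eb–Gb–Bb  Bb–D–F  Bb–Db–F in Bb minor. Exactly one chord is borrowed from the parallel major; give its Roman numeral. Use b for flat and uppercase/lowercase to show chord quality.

I

The diatonic triads in Bb minor (with V from harmonic minor) are Bbm, Cdim, Db, Ebm, F, Gb, Ab. Bb–Db–F = Bbm, Db–F–Ab = Db, Gb–Bb–Db = Gb and Eb–Gb–Bb = Ebm all belong to that set. Bb–D–F doesn't fit — on degree 1 Bb minor would have Bbm (i). Bb is the degree-1 chord of Bb major, so it is the borrowed I.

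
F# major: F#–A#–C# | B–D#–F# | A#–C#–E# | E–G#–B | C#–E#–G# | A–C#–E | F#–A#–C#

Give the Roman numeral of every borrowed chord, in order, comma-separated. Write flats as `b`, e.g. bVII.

bVII, bIII

F# major has the diatonic set F#, G#m, A#m, B, C#, D#m, E#dim. Of the given chords, F#–A#–C# = F#, B–D#–F# = B, A#–C#–E# = A#m and C#–E#–G# = C# are diatonic. But E–G#–B is foreign: the diatonic vii° on degree 7 is E#dim, whereas E comes from F# minor. It is labeled bVII. A–C#–E doesn't fit — on degree 3 F# major would have A#m (iii). A is the degree-3 chord of F# minor, so it is the borrowed bIII.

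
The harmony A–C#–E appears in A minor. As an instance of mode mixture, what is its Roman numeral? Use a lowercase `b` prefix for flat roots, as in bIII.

The root A is the diatonic 1st degree of A minor; the borrowing shows in the chord quality. Diatonically A minor has Am (i) on that degree; A–C#–E is instead the major chord native to A major, so it takes the label I.

I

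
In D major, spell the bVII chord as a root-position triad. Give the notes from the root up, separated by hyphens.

C-E-G

bVII is built on the lowered scale degree 7. In D major degree 7 is C#; lowered it becomes C. In D minor the chord on C is C–E–G.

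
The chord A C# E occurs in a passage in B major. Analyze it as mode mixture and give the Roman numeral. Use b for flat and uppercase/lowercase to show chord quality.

bVII

A is the lowered form of scale degree 7 in B major (the diatonic degree 7 is A#). A–C#–E is a major chord — the form found in B minor, not the diatonic vii° (A#dim). Borrowed into B major it is written bVII.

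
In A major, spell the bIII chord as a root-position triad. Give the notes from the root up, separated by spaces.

bIII is built on the lowered scale degree 3. In A major degree 3 is C#; lowered it becomes C. Building the major chord from the parallel minor on C: C–E–G.

C E G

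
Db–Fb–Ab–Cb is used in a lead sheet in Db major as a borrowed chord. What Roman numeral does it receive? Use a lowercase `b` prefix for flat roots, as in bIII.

i7

Db is scale degree 1 in Db major. Db–Fb–Ab–Cb is a minor-seventh chord — the form found in Db minor, not the diatonic I (Db). Borrowed into Db major it is written i7.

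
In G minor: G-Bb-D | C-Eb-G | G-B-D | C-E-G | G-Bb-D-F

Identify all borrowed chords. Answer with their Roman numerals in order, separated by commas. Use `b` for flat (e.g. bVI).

I, IV

The diatonic triads in G minor (with V from harmonic minor) are Gm, Adim, Bb, Cm, D, Eb, F. Of the given chords, G–Bb–D = Gm, C–Eb–G = Cm and G–Bb–D–F = Gm7 are diatonic. G–B–D doesn't fit — on degree 1 G minor would have Gm (i). G is the degree-1 chord of G major, so it is the borrowed I. But C–E–G is foreign: the diatonic iv on degree 4 is Cm, whereas C comes from G major. It is labeled IV.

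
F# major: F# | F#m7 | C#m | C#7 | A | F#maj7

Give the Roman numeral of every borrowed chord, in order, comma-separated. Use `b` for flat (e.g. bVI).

The diatonic triads in F# major are F#, G#m, A#m, B, C#, D#m, E#dim. Of the given chords, F#, C#7 and F#maj7 are diatonic. F#m7 (F#–A–C#–E) is not: scale degree 1 in F# major carries F# (I). In F# minor the chord on that degree is F#m7, so here it functions as i7, borrowed from the parallel minor. But C#m (C#–E–G#) is foreign: the diatonic V on degree 5 is C#, whereas C#m comes from F# minor. It is labeled v. A (A–C#–E) doesn't fit — on degree 3 F# major would have A#m (iii). A is the degree-3 chord of F# minor, so it is the borrowed bIII.

i7, v, bIII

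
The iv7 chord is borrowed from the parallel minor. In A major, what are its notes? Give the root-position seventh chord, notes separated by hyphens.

iv7 is built on scale degree 4, which is D in both A major and its parallel. Stacking thirds in A minor on D gives D–F–A–C.

D-F-A-C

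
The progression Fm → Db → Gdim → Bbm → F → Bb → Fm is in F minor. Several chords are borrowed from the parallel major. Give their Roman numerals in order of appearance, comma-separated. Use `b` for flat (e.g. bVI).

I, IV

The diatonic triads in F minor (with V from harmonic minor) are Fm, Gdim, Ab, Bbm, C, Db, Eb. Fm, Db, Gdim and Bbm all belong to that set. F (F–A–C) is not: scale degree 1 in F minor carries Fm (i). In F major the chord on that degree is F, so here it functions as I, borrowed from the parallel major. Bb (Bb–D–F) doesn't fit — on degree 4 F minor would have Bbm (iv). Bb is the degree-4 chord of F major, so it is the borrowed IV.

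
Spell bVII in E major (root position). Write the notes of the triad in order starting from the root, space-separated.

D F# A

Scale degree 7 in E major is D#. bVII uses the lowered form, D, taken from E minor. Building the major chord from the parallel minor on D: D–F#–A.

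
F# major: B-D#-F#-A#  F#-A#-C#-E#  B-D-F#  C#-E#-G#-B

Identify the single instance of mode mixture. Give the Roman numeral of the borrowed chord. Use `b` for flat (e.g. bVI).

The diatonic triads in F# major are F#, G#m, A#m, B, C#, D#m, E#dim. B–D#–F#–A# = Bmaj7, F#–A#–C#–E# = F#maj7 and C#–E#–G#–B = C#7 all belong to that set. B–D–F# is not: scale degree 4 in F# major carries B (IV). In F# minor the chord on that degree is Bm, so here it functions as iv, borrowed from the parallel minor.

iv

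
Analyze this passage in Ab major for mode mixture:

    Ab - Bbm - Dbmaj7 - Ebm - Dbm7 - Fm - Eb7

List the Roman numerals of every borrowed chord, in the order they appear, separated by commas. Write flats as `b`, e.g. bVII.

v, iv7

The diatonic triads in Ab major are Ab, Bbm, Cm, Db, Eb, Fm, Gdim. Ab, Bbm, Dbmaj7, Fm and Eb7 are all diatonic. Ebm (Eb–Gb–Bb) is not: scale degree 5 in Ab major carries Eb (V). In Ab minor the chord on that degree is Ebm, so here it functions as v, borrowed from the parallel minor. Dbm7 (Db–Fb–Ab–Cb) doesn't fit — on degree 4 Ab major would have Db (IV). Dbm7 is the degree-4 chord of Ab minor, so it is the borrowed iv7.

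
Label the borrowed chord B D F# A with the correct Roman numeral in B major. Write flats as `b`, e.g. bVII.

i7

The root B is the diatonic 1st degree of B major; the borrowing shows in the chord quality. B–D–F#–A is a minor-seventh chord — the form found in B minor, not the diatonic I (B). Borrowed into B major it is written i7.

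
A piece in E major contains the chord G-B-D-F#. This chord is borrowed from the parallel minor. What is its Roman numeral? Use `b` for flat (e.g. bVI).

The root G is the lowered 3rd scale degree — diatonically E major has G# there. G–B–D–F# is a major-seventh chord — the form found in E minor, not the diatonic iii (G#m). Borrowed into E major it is written bIIImaj7.

bIIImaj7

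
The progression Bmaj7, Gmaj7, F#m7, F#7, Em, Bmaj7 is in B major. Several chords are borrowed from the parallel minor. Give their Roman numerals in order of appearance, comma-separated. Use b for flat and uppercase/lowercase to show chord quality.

B major has the diatonic set B, C#m, D#m, E, F#, G#m, A#dim. Of the given chords, Bmaj7 and F#7 are diatonic. Gmaj7 (G–B–D–F#) is not: scale degree 6 in B major carries G#m (vi). In B minor the chord on that degree is Gmaj7, so here it functions as bVImaj7, borrowed from the parallel minor. F#m7 (F#–A–C#–E) is not: scale degree 5 in B major carries F# (V). In B minor the chord on that degree is F#m7, so here it functions as v7, borrowed from the parallel minor. Em (E–G–B) doesn't fit — on degree 4 B major would have E (IV). Em is the degree-4 chord of B minor, so it is the borrowed iv.

bVImaj7, v7, iv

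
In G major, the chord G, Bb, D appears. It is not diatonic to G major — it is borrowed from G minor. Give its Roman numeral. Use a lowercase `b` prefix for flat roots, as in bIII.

i

G is scale degree 1 in G major. Diatonically G major has G (I) on that degree; G–Bb–D is instead the minor chord native to G minor, so it takes the label i.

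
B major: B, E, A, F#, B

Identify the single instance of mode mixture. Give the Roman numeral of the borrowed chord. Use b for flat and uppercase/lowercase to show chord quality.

bVII

B major has the diatonic set B, C#m, D#m, E, F#, G#m, A#dim. Of the given chords, B, E and F# are diatonic. But A (A–C#–E) is foreign: the diatonic vii° on degree 7 is A#dim, whereas A comes from B minor. It is labeled bVII.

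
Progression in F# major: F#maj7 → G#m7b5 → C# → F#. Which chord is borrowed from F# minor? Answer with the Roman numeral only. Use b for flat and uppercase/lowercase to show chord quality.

iiø7

The diatonic triads in F# major are F#, G#m, A#m, B, C#, D#m, E#dim. F#maj7, C# and F# are all diatonic. But G#m7b5 (G#–B–D–F#) is foreign: the diatonic ii on degree 2 is G#m, whereas G#m7b5 comes from F# minor. It is labeled iiø7.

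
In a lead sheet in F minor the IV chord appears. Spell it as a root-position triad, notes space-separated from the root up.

The root, Bb, is scale degree 4 — the same note in F minor and F major; only the chord quality changes. In F major the chord on Bb is Bb–D–F.

Bb D F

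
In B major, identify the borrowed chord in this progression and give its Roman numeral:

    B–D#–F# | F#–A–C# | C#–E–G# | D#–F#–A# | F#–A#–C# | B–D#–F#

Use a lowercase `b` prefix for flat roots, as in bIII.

v

The diatonic triads in B major are B, C#m, D#m, E, F#, G#m, A#dim. Of the given chords, B–D#–F# = B, C#–E–G# = C#m, D#–F#–A# = D#m and F#–A#–C# = F# are diatonic. But F#–A–C# is foreign: the diatonic V on degree 5 is F#, whereas F#m comes from B minor. It is labeled v.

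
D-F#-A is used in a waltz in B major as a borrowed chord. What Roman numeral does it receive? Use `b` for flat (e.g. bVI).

bIII

In B major scale degree 3 is D#; D is its lowered form, from B minor. The diatonic chord on degree 3 would be D#m (iii), but D–F#–A is the major chord from B minor. As a borrowed chord it is labeled bIII.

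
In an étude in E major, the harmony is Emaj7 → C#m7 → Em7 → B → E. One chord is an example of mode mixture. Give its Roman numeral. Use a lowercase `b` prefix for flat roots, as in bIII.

i7

E major has the diatonic set E, F#m, G#m, A, B, C#m, D#dim. Of the given chords, Emaj7, C#m7, B and E are diatonic. Em7 (E–G–B–D) doesn't fit — on degree 1 E major would have E (I). Em7 is the degree-1 chord of E minor, so it is the borrowed i7.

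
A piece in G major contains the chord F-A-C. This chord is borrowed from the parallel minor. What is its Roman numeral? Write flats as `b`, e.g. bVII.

In G major scale degree 7 is F#; F is its lowered form, from G minor. Diatonically G major has F#dim (vii°) on that degree; F–A–C is instead the major chord native to G minor, so it takes the label bVII.

bVII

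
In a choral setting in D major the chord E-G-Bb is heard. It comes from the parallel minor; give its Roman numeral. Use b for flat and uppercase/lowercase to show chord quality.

The root E is the diatonic 2nd degree of D major; the borrowing shows in the chord quality. E–G–Bb is a diminished chord — the form found in D minor, not the diatonic ii (Em). Borrowed into D major it is written ii°.

ii°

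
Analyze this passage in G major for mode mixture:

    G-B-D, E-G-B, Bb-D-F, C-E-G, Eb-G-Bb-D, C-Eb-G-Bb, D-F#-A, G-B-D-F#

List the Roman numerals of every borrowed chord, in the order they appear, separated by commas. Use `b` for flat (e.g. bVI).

G major has the diatonic set G, Am, Bm, C, D, Em, F#dim. G–B–D = G, E–G–B = Em, C–E–G = C, D–F#–A = D and G–B–D–F# = Gmaj7 all belong to that set. But Bb–D–F is foreign: the diatonic iii on degree 3 is Bm, whereas Bb comes from G minor. It is labeled bIII. Eb–G–Bb–D is not: scale degree 6 in G major carries Em (vi). In G minor the chord on that degree is Ebmaj7, so here it functions as bVImaj7, borrowed from the parallel minor. C–Eb–G–Bb doesn't fit — on degree 4 G major would have C (IV). Cm7 is the degree-4 chord of G minor, so it is the borrowed iv7.

bIII, bVImaj7, iv7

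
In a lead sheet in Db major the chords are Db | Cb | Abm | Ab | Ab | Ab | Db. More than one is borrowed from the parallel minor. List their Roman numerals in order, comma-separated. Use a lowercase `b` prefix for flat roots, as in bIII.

bVII, v

In Db major the diatonic chords are Db, Ebm, Fm, Gb, Ab, Bbm, Cdim. Db and Ab are both diatonic. Cb (Cb–Eb–Gb) doesn't fit — on degree 7 Db major would have Cdim (vii°). Cb is the degree-7 chord of Db minor, so it is the borrowed bVII. Abm (Ab–Cb–Eb) doesn't fit — on degree 5 Db major would have Ab (V). Abm is the degree-5 chord of Db minor, so it is the borrowed v.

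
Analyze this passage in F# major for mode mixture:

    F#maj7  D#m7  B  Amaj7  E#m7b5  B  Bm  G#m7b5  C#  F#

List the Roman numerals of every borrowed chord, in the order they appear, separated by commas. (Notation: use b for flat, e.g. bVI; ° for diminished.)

bIIImaj7, iv, iiø7

F# major has the diatonic set F#, G#m, A#m, B, C#, D#m, E#dim. F#maj7, D#m7, B, E#m7b5, C# and F# are all diatonic. Amaj7 (A–C#–E–G#) is not: scale degree 3 in F# major carries A#m (iii). In F# minor the chord on that degree is Amaj7, so here it functions as bIIImaj7, borrowed from the parallel minor. Bm (B–D–F#) doesn't fit — on degree 4 F# major would have B (IV). Bm is the degree-4 chord of F# minor, so it is the borrowed iv. G#m7b5 (G#–B–D–F#) doesn't fit — on degree 2 F# major would have G#m (ii). G#m7b5 is the degree-2 chord of F# minor, so it is the borrowed iiø7.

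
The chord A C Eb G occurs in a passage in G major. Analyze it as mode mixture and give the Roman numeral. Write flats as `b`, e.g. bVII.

The root A is the diatonic 2nd degree of G major; the borrowing shows in the chord quality. Diatonically G major has Am (ii) on that degree; A–C–Eb–G is instead the half-diminished-seventh chord native to G minor, so it takes the label iiø7.

iiø7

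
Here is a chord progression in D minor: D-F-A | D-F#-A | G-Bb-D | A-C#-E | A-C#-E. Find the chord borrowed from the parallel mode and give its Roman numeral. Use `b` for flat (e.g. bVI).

In D minor (with V from harmonic minor) the diatonic chords are Dm, Edim, F, Gm, A, Bb, C. Of the given chords, D–F–A = Dm, G–Bb–D = Gm and A–C#–E = A are diatonic. But D–F#–A is foreign: the diatonic i on degree 1 is Dm, whereas D comes from D major. It is labeled I.

I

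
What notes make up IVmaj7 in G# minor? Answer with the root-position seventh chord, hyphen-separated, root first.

The root, C#, is scale degree 4 — the same note in G# minor and G# major; only the chord quality changes. Stacking thirds in G# major on C# gives C#–E#–G#–B#.

C#-E#-G#-B#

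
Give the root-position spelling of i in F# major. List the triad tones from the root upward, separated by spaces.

i is built on scale degree 1, which is F# in both F# major and its parallel. In F# minor the chord on F# is F#–A–C#.

F# A C#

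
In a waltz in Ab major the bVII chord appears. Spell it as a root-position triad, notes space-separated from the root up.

Scale degree 7 in Ab major is G. bVII uses the lowered form, Gb, taken from Ab minor. Building the major chord from the parallel minor on Gb: Gb–Bb–Db.

Gb Bb Db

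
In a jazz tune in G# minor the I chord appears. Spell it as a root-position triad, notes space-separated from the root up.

I is built on scale degree 1, which is G# in both G# minor and its parallel. In G# major the chord on G# is G#–B#–D#.

G# B# D#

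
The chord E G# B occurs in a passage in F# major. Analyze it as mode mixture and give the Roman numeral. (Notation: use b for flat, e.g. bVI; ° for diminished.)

bVII

The root E is the lowered 7th scale degree — diatonically F# major has E# there. Diatonically F# major has E#dim (vii°) on that degree; E–G#–B is instead the major chord native to F# minor, so it takes the label bVII.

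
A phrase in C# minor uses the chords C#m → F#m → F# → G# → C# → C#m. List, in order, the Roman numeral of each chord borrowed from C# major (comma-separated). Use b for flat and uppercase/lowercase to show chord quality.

IV, I

The diatonic triads in C# minor (with V from harmonic minor) are C#m, D#dim, E, F#m, G#, A, B. C#m, F#m and G# all belong to that set. F# (F#–A#–C#) is not: scale degree 4 in C# minor carries F#m (iv). In C# major the chord on that degree is F#, so here it functions as IV, borrowed from the parallel major. C# (C#–E#–G#) is not: scale degree 1 in C# minor carries C#m (i). In C# major the chord on that degree is C#, so here it functions as I, borrowed from the parallel major.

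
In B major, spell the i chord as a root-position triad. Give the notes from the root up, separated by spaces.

B D F#

The root, B, is scale degree 1 — the same note in B major and B minor; only the chord quality changes. Stacking thirds in B minor on B gives B–D–F#.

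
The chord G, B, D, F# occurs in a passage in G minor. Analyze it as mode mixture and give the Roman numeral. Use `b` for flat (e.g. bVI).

Imaj7

The root G is the diatonic 1st degree of G minor; the borrowing shows in the chord quality. Diatonically G minor has Gm (i) on that degree; G–B–D–F# is instead the major-seventh chord native to G major, so it takes the label Imaj7.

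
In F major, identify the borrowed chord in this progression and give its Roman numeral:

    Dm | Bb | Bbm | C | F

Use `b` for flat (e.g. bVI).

In F major the diatonic chords are F, Gm, Am, Bb, C, Dm, Edim. Of the given chords, Dm, Bb, C and F are diatonic. Bbm (Bb–Db–F) doesn't fit — on degree 4 F major would have Bb (IV). Bbm is the degree-4 chord of F minor, so it is the borrowed iv.

iv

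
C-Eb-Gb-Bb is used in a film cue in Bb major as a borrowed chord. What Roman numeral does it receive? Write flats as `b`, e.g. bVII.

iiø7

C is scale degree 2 in Bb major. Diatonically Bb major has Cm (ii) on that degree; C–Eb–Gb–Bb is instead the half-diminished-seventh chord native to Bb minor, so it takes the label iiø7.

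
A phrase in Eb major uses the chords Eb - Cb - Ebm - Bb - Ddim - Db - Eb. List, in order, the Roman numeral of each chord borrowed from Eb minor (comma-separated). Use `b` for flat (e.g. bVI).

bVI, i, bVII

In Eb major the diatonic chords are Eb, Fm, Gm, Ab, Bb, Cm, Ddim. Eb, Bb and Ddim all belong to that set. Cb (Cb–Eb–Gb) doesn't fit — on degree 6 Eb major would have Cm (vi). Cb is the degree-6 chord of Eb minor, so it is the borrowed bVI. Ebm (Eb–Gb–Bb) is not: scale degree 1 in Eb major carries Eb (I). In Eb minor the chord on that degree is Ebm, so here it functions as i, borrowed from the parallel minor. Db (Db–F–Ab) doesn't fit — on degree 7 Eb major would have Ddim (vii°). Db is the degree-7 chord of Eb minor, so it is the borrowed bVII.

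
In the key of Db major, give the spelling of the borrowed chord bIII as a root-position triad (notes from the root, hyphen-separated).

bIII is built on the lowered scale degree 3. In Db major degree 3 is F; lowered it becomes Fb. Building the major chord from the parallel minor on Fb: Fb–Ab–Cb.

Fb-Ab-Cb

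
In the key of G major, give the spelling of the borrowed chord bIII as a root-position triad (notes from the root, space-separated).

The root of bIII is the lowered 3rd degree: B becomes Bb. Building the major chord from the parallel minor on Bb: Bb–D–F.

Bb D F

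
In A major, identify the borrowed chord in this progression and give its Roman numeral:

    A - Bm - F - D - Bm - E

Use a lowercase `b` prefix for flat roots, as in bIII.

bVI

In A major the diatonic chords are A, Bm, C#m, D, E, F#m, G#dim. A, Bm, D and E all belong to that set. But F (F–A–C) is foreign: the diatonic vi on degree 6 is F#m, whereas F comes from A minor. It is labeled bVI.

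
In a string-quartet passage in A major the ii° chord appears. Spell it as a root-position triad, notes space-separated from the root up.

ii° is built on scale degree 2, which is B in both A major and its parallel. Stacking thirds in A minor on B gives B–D–F.

B D F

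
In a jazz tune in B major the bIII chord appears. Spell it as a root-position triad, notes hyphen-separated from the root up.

D-F#-A

bIII is built on the lowered scale degree 3. In B major degree 3 is D#; lowered it becomes D. Stacking thirds in B minor on D gives D–F#–A.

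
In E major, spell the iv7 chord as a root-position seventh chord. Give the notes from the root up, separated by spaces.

iv7 is built on scale degree 4, which is A in both E major and its parallel. Stacking thirds in E minor on A gives A–C–E–G.

A C E G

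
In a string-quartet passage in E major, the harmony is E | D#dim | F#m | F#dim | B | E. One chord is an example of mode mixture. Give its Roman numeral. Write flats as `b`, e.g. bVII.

ii°

The diatonic triads in E major are E, F#m, G#m, A, B, C#m, D#dim. Of the given chords, E, D#dim, F#m and B are diatonic. F#dim (F#–A–C) doesn't fit — on degree 2 E major would have F#m (ii). F#dim is the degree-2 chord of E minor, so it is the borrowed ii°.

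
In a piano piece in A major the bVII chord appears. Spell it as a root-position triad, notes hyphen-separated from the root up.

bVII is built on the lowered scale degree 7. In A major degree 7 is G#; lowered it becomes G. In A minor the chord on G is G–B–D.

G-B-D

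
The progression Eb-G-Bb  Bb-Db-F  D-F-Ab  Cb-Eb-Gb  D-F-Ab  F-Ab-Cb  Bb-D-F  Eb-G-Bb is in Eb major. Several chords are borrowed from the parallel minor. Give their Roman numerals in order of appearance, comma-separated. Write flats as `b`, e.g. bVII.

v, bVI, ii°

In Eb major the diatonic chords are Eb, Fm, Gm, Ab, Bb, Cm, Ddim. Eb–G–Bb = Eb, D–F–Ab = Ddim and Bb–D–F = Bb all belong to that set. Bb–Db–F doesn't fit — on degree 5 Eb major would have Bb (V). Bbm is the degree-5 chord of Eb minor, so it is the borrowed v. Cb–Eb–Gb doesn't fit — on degree 6 Eb major would have Cm (vi). Cb is the degree-6 chord of Eb minor, so it is the borrowed bVI. F–Ab–Cb is not: scale degree 2 in Eb major carries Fm (ii). In Eb minor the chord on that degree is Fdim, so here it functions as ii°, borrowed from the parallel minor.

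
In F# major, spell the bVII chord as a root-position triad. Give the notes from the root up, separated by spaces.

E G# B

The root of bVII is the lowered 7th degree: E# becomes E. In F# minor the chord on E is E–G#–B.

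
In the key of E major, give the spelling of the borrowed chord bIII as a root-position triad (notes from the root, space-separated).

G B D

The root of bIII is the lowered 3rd degree: G# becomes G. Building the major chord from the parallel minor on G: G–B–D.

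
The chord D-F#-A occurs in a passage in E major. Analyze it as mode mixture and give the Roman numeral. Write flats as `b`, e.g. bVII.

The root D is the lowered 7th scale degree — diatonically E major has D# there. D–F#–A is a major chord — the form found in E minor, not the diatonic vii° (D#dim). Borrowed into E major it is written bVII.

bVII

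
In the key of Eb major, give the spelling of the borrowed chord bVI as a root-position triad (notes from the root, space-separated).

Cb Eb Gb

bVI is built on the lowered scale degree 6. In Eb major degree 6 is C; lowered it becomes Cb. Stacking thirds in Eb minor on Cb gives Cb–Eb–Gb.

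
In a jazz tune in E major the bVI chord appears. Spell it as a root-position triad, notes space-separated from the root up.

C E G

bVI is built on the lowered scale degree 6. In E major degree 6 is C#; lowered it becomes C. In E minor the chord on C is C–E–G.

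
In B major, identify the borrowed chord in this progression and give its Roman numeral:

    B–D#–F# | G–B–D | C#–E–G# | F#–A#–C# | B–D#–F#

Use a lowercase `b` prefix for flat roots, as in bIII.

B major has the diatonic set B, C#m, D#m, E, F#, G#m, A#dim. Of the given chords, B–D#–F# = B, C#–E–G# = C#m and F#–A#–C# = F# are diatonic. G–B–D doesn't fit — on degree 6 B major would have G#m (vi). G is the degree-6 chord of B minor, so it is the borrowed bVI.

bVI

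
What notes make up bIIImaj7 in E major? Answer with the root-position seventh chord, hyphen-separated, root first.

Scale degree 3 in E major is G#. bIIImaj7 uses the lowered form, G, taken from E minor. Building the major-seventh chord from the parallel minor on G: G–B–D–F#.

G-B-D-F#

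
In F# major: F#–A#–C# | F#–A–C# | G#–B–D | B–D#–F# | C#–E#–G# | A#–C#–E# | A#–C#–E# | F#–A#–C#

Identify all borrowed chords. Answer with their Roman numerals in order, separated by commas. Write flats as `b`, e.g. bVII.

The diatonic triads in F# major are F#, G#m, A#m, B, C#, D#m, E#dim. Of the given chords, F#–A#–C# = F#, B–D#–F# = B, C#–E#–G# = C# and A#–C#–E# = A#m are diatonic. But F#–A–C# is foreign: the diatonic I on degree 1 is F#, whereas F#m comes from F# minor. It is labeled i. G#–B–D doesn't fit — on degree 2 F# major would have G#m (ii). G#dim is the degree-2 chord of F# minor, so it is the borrowed ii°.

i, ii°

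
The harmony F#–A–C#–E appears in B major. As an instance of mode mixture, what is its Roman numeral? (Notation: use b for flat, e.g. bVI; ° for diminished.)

The root F# is the diatonic 5th degree of B major; the borrowing shows in the chord quality. The diatonic chord on degree 5 would be F# (V), but F#–A–C#–E is the minor-seventh chord from B minor. As a borrowed chord it is labeled v7.

v7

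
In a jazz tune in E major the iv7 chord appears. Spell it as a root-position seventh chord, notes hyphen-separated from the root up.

A-C-E-G

The root, A, is scale degree 4 — the same note in E major and E minor; only the chord quality changes. In E minor the chord on A is A–C–E–G.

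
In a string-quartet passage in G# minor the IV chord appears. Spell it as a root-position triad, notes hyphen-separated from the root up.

The root, C#, is scale degree 4 — the same note in G# minor and G# major; only the chord quality changes. In G# major the chord on C# is C#–E#–G#.

C#-E#-G#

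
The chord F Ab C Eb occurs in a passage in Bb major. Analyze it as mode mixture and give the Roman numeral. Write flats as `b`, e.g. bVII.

v7

The root F is the diatonic 5th degree of Bb major; the borrowing shows in the chord quality. The diatonic chord on degree 5 would be F (V), but F–Ab–C–Eb is the minor-seventh chord from Bb minor. As a borrowed chord it is labeled v7.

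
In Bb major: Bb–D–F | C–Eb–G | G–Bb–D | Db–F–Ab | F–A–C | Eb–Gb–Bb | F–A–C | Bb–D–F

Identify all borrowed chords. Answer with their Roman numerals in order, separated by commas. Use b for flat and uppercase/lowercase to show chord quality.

bIII, iv

The diatonic triads in Bb major are Bb, Cm, Dm, Eb, F, Gm, Adim. Bb–D–F = Bb, C–Eb–G = Cm, G–Bb–D = Gm and F–A–C = F are all diatonic. Db–F–Ab is not: scale degree 3 in Bb major carries Dm (iii). In Bb minor the chord on that degree is Db, so here it functions as bIII, borrowed from the parallel minor. But Eb–Gb–Bb is foreign: the diatonic IV on degree 4 is Eb, whereas Ebm comes from Bb minor. It is labeled iv.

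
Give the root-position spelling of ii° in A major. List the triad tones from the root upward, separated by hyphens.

ii° is built on scale degree 2, which is B in both A major and its parallel. Building the diminished chord from the parallel minor on B: B–D–F.

B-D-F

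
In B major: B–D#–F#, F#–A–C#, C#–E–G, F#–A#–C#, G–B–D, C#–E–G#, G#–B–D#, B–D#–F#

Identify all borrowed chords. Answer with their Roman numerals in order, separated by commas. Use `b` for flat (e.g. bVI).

B major has the diatonic set B, C#m, D#m, E, F#, G#m, A#dim. Of the given chords, B–D#–F# = B, F#–A#–C# = F#, C#–E–G# = C#m and G#–B–D# = G#m are diatonic. F#–A–C# is not: scale degree 5 in B major carries F# (V). In B minor the chord on that degree is F#m, so here it functions as v, borrowed from the parallel minor. But C#–E–G is foreign: the diatonic ii on degree 2 is C#m, whereas C#dim comes from B minor. It is labeled ii°. G–B–D is not: scale degree 6 in B major carries G#m (vi). In B minor the chord on that degree is G, so here it functions as bVI, borrowed from the parallel minor.

v, ii°, bVI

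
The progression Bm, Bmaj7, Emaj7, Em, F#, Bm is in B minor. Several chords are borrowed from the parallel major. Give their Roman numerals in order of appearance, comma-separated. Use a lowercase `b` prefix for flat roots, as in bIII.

Imaj7, IVmaj7

The diatonic triads in B minor (with V from harmonic minor) are Bm, C#dim, D, Em, F#, G, A. Of the given chords, Bm, Em and F# are diatonic. Bmaj7 (B–D#–F#–A#) doesn't fit — on degree 1 B minor would have Bm (i). Bmaj7 is the degree-1 chord of B major, so it is the borrowed Imaj7. Emaj7 (E–G#–B–D#) doesn't fit — on degree 4 B minor would have Em (iv). Emaj7 is the degree-4 chord of B major, so it is the borrowed IVmaj7.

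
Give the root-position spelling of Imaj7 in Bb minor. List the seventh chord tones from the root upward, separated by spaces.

Bb D F A

Imaj7 is built on scale degree 1, which is Bb in both Bb minor and its parallel. Building the major-seventh chord from the parallel major on Bb: Bb–D–F–A.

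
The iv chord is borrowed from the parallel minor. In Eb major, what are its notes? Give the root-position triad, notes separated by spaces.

Ab Cb Eb

iv is built on scale degree 4, which is Ab in both Eb major and its parallel. Stacking thirds in Eb minor on Ab gives Ab–Cb–Eb.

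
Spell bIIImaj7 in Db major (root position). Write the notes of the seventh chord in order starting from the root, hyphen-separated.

Fb-Ab-Cb-Eb

The root of bIIImaj7 is the lowered 3rd degree: F becomes Fb. Building the major-seventh chord from the parallel minor on Fb: Fb–Ab–Cb–Eb.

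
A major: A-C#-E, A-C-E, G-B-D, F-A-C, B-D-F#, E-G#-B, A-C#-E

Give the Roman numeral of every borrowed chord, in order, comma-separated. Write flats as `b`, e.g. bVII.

A major has the diatonic set A, Bm, C#m, D, E, F#m, G#dim. Of the given chords, A–C#–E = A, B–D–F# = Bm and E–G#–B = E are diatonic. A–C–E is not: scale degree 1 in A major carries A (I). In A minor the chord on that degree is Am, so here it functions as i, borrowed from the parallel minor. G–B–D doesn't fit — on degree 7 A major would have G#dim (vii°). G is the degree-7 chord of A minor, so it is the borrowed bVII. F–A–C doesn't fit — on degree 6 A major would have F#m (vi). F is the degree-6 chord of A minor, so it is the borrowed bVI.

i, bVII, bVI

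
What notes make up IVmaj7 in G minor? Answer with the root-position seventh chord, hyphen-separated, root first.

C-E-G-B

IVmaj7 is built on scale degree 4, which is C in both G minor and its parallel. In G major the chord on C is C–E–G–B.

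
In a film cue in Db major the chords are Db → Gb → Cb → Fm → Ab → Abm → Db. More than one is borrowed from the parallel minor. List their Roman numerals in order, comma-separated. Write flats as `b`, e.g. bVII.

In Db major the diatonic chords are Db, Ebm, Fm, Gb, Ab, Bbm, Cdim. Of the given chords, Db, Gb, Fm and Ab are diatonic. Cb (Cb–Eb–Gb) is not: scale degree 7 in Db major carries Cdim (vii°). In Db minor the chord on that degree is Cb, so here it functions as bVII, borrowed from the parallel minor. Abm (Ab–Cb–Eb) doesn't fit — on degree 5 Db major would have Ab (V). Abm is the degree-5 chord of Db minor, so it is the borrowed v.

bVII, v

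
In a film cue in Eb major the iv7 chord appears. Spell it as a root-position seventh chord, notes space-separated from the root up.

iv7 is built on scale degree 4, which is Ab in both Eb major and its parallel. In Eb minor the chord on Ab is Ab–Cb–Eb–Gb.

Ab Cb Eb Gb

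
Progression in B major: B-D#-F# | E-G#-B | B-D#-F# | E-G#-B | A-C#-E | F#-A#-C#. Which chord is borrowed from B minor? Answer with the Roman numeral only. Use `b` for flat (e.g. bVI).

bVII

B major has the diatonic set B, C#m, D#m, E, F#, G#m, A#dim. B–D#–F# = B, E–G#–B = E and F#–A#–C# = F# all belong to that set. But A–C#–E is foreign: the diatonic vii° on degree 7 is A#dim, whereas A comes from B minor. It is labeled bVII.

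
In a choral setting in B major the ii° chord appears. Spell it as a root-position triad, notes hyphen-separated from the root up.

C#-E-G

ii° is built on scale degree 2, which is C# in both B major and its parallel. Building the diminished chord from the parallel minor on C#: C#–E–G.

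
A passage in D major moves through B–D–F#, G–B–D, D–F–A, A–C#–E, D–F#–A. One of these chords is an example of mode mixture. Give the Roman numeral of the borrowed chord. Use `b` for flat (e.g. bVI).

i

D major has the diatonic set D, Em, F#m, G, A, Bm, C#dim. B–D–F# = Bm, G–B–D = G, A–C#–E = A and D–F#–A = D are all diatonic. D–F–A is not: scale degree 1 in D major carries D (I). In D minor the chord on that degree is Dm, so here it functions as i, borrowed from the parallel minor.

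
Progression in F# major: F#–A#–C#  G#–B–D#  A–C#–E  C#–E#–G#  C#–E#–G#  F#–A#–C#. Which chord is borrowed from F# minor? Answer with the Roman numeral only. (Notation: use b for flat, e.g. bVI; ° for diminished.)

bIII

F# major has the diatonic set F#, G#m, A#m, B, C#, D#m, E#dim. Of the given chords, F#–A#–C# = F#, G#–B–D# = G#m and C#–E#–G# = C# are diatonic. But A–C#–E is foreign: the diatonic iii on degree 3 is A#m, whereas A comes from F# minor. It is labeled bIII.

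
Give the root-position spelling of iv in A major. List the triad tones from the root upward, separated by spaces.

The root, D, is scale degree 4 — the same note in A major and A minor; only the chord quality changes. In A minor the chord on D is D–F–A.

D F A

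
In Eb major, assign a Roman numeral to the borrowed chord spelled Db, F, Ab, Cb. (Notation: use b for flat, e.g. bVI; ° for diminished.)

bVII7

The root Db is the lowered 7th scale degree — diatonically Eb major has D there. Diatonically Eb major has Ddim (vii°) on that degree; Db–F–Ab–Cb is instead the dominant-seventh chord native to Eb minor, so it takes the label bVII7.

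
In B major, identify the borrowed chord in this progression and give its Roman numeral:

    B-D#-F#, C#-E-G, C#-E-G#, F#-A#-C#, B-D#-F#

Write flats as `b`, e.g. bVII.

The diatonic triads in B major are B, C#m, D#m, E, F#, G#m, A#dim. Of the given chords, B–D#–F# = B, C#–E–G# = C#m and F#–A#–C# = F# are diatonic. C#–E–G is not: scale degree 2 in B major carries C#m (ii). In B minor the chord on that degree is C#dim, so here it functions as ii°, borrowed from the parallel minor.

ii°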